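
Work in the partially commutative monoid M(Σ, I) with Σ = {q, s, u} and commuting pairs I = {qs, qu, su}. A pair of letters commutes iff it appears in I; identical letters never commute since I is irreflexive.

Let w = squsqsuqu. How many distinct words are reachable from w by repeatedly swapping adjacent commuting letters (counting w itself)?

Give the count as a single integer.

piece 0:s — minimal
piece 1:q — minimal
piece 2:u — minimal
piece 3:s rests on {0:s}
piece 4:q rests on {1:q}
piece 5:s rests on {3:s}
piece 6:u rests on {2:u}
piece 7:q rests on {4:q}
piece 8:u rests on {6:u}
minimal pieces: {0:s, 1:q, 2:u}
ways to finish when only these pieces remain (= sum over removing one remaining piece with nothing left below it):
  1 left: {5}→1  {7}→1  {8}→1
  2 left: {3,5}→1  {4,7}→1  {5,7}→2  {5,8}→2  {6,8}→1  {7,8}→2
  3 left: {0,3,5}→1  {1,4,7}→1  {2,6,8}→1  {3,5,7}→3  {3,5,8}→3  {4,5,7}→3  {4,7,8}→3  {5,6,8}→3  {5,7,8}→6  {6,7,8}→3
  4 left: {0,3,5,7}→4  {0,3,5,8}→4  {1,4,5,7}→4  {1,4,7,8}→4  {2,5,6,8}→4  {2,6,7,8}→4  {3,4,5,7}→6  {3,5,6,8}→6  {3,5,7,8}→12  {4,5,7,8}→12  {4,6,7,8}→6  {5,6,7,8}→12
  5 left: {0,3,4,5,7}→10  {0,3,5,6,8}→10  {0,3,5,7,8}→20  {1,3,4,5,7}→10  {1,4,5,7,8}→20  {1,4,6,7,8}→10  {2,3,5,6,8}→10  {2,4,6,7,8}→10  {2,5,6,7,8}→20  {3,4,5,7,8}→30  {3,5,6,7,8}→30  {4,5,6,7,8}→30
  6 left: {0,1,3,4,5,7}→20  {0,2,3,5,6,8}→20  {0,3,4,5,7,8}→60  {0,3,5,6,7,8}→60  {1,2,4,6,7,8}→20  {1,3,4,5,7,8}→60  {1,4,5,6,7,8}→60  {2,3,5,6,7,8}→60  {2,4,5,6,7,8}→60  {3,4,5,6,7,8}→90
  7 left: {0,1,3,4,5,7,8}→140  {0,2,3,5,6,7,8}→140  {0,3,4,5,6,7,8}→210  {1,2,4,5,6,7,8}→140  {1,3,4,5,6,7,8}→210  {2,3,4,5,6,7,8}→210
  placing 0:s first → 560 extensions
  placing 1:q first → 560 extensions
  placing 2:u first → 560 extensions
total linear extensions = 1680

1680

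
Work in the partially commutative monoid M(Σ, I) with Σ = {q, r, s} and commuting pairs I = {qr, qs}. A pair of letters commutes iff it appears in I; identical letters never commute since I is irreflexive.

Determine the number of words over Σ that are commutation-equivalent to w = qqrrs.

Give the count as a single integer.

10

#0=q has no predecessor
#1=q depends on [0:q]
#2=r has no predecessor
#3=r depends on [2:r]
#4=s depends on [3:r]
sources: [0:q, 2:r]
N(rest) = Σ N(rest − s) over sources s of rest; N(one piece) = 1:
  size 1 → [1]=1  [4]=1
  size 2 → [0,1]=1  [1,4]=2  [3,4]=1
  size 3 → [0,1,4]=3  [1,3,4]=3  [2,3,4]=1
  first=0(q) contributes 4
  first=2(r) contributes 6
|[w]| = 10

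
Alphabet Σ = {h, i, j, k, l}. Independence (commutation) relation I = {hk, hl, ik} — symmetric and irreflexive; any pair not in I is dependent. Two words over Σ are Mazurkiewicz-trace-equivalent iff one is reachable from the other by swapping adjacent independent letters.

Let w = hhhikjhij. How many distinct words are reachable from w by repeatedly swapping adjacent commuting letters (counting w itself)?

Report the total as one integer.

5

piece 0:h — minimal
piece 1:h rests on {0:h}
piece 2:h rests on {1:h}
piece 3:i rests on {2:h}
piece 4:k — minimal
piece 5:j rests on {3:i, 4:k}
piece 6:h rests on {5:j}
piece 7:i rests on {6:h}
piece 8:j rests on {7:i}
minimal pieces: {0:h, 4:k}
ways to finish when only these pieces remain (= sum over removing one remaining piece with nothing left below it):
  1 left: {8}→1
  2 left: {7,8}→1
  3 left: {6,7,8}→1
  4 left: {5,6,7,8}→1
  5 left: {3,5,6,7,8}→1  {4,5,6,7,8}→1
  6 left: {2,3,5,6,7,8}→1  {3,4,5,6,7,8}→2
  7 left: {1,2,3,5,6,7,8}→1  {2,3,4,5,6,7,8}→3
  placing 0:h first → 4 extensions
  placing 4:k first → 1 extensions
total linear extensions = 5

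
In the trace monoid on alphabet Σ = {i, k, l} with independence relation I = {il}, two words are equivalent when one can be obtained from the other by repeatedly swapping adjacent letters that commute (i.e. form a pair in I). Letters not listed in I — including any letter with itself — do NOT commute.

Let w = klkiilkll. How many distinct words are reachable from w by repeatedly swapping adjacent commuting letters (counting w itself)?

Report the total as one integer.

3

0(k) covers ∅
1(l) covers 0:k
2(k) covers 1:l
3(i) covers 2:k
4(i) covers 3:i
5(l) covers 2:k
6(k) covers 4:i, 5:l
7(l) covers 6:k
8(l) covers 7:l
floor of heap: 0:k
completions by unplaced set U, small U first (add the entries for U minus each lowest piece of U):
  |U|=1: {8}:1
  |U|=2: {7,8}:1
  |U|=3: {6,7,8}:1
  |U|=4: {4,6,7,8}:1  {5,6,7,8}:1
  |U|=5: {3,4,6,7,8}:1  {4,5,6,7,8}:2
  |U|=6: {3,4,5,6,7,8}:3
  |U|=7: {2,3,4,5,6,7,8}:3
  start at 0(k): 3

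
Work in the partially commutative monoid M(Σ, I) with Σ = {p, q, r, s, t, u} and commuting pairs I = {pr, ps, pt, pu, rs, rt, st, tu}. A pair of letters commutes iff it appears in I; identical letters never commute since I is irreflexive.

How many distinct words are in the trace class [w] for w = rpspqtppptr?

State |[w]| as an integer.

720

piece 0:r — minimal
piece 1:p — minimal
piece 2:s — minimal
piece 3:p rests on {1:p}
piece 4:q rests on {0:r, 2:s, 3:p}
piece 5:t rests on {4:q}
piece 6:p rests on {4:q}
piece 7:p rests on {6:p}
piece 8:p rests on {7:p}
piece 9:t rests on {5:t}
piece 10:r rests on {4:q}
minimal pieces: {0:r, 1:p, 2:s}
ways to finish when only these pieces remain (= sum over removing one remaining piece with nothing left below it):
  1 left: {8}→1  {9}→1  {10}→1
  2 left: {5,9}→1  {7,8}→1  {8,9}→2  {8,10}→2  {9,10}→2
  3 left: {5,8,9}→3  {5,9,10}→3  {6,7,8}→1  {7,8,9}→3  {7,8,10}→3  {8,9,10}→6
  4 left: {5,7,8,9}→6  {5,8,9,10}→12  {6,7,8,9}→4  {6,7,8,10}→4  {7,8,9,10}→12
  5 left: {5,6,7,8,9}→10  {5,7,8,9,10}→30  {6,7,8,9,10}→20
  6 left: {5,6,7,8,9,10}→60
  7 left: {4,5,6,7,8,9,10}→60
  8 left: {0,4,5,6,7,8,9,10}→60  {2,4,5,6,7,8,9,10}→60  {3,4,5,6,7,8,9,10}→60
  9 left: {0,2,4,5,6,7,8,9,10}→120  {0,3,4,5,6,7,8,9,10}→120  {1,3,4,5,6,7,8,9,10}→60  {2,3,4,5,6,7,8,9,10}→120
  placing 0:r first → 180 extensions
  placing 1:p first → 360 extensions
  placing 2:s first → 180 extensions
total linear extensions = 720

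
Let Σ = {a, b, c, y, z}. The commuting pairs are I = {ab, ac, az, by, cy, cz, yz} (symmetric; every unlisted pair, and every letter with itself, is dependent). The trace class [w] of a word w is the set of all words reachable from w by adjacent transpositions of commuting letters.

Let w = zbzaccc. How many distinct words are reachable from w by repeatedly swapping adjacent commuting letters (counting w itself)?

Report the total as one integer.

#0=z has no predecessor
#1=b depends on [0:z]
#2=z depends on [1:b]
#3=a has no predecessor
#4=c depends on [1:b]
#5=c depends on [4:c]
#6=c depends on [5:c]
sources: [0:z, 3:a]
N(rest) = Σ N(rest − s) over sources s of rest; N(one piece) = 1:
  size 1 → [2]=1  [3]=1  [6]=1
  size 2 → [2,3]=2  [2,6]=2  [3,6]=2  [5,6]=1
  size 3 → [2,3,6]=6  [2,5,6]=3  [3,5,6]=3  [4,5,6]=1
  size 4 → [2,3,5,6]=12  [2,4,5,6]=4  [3,4,5,6]=4
  size 5 → [1,2,4,5,6]=4  [2,3,4,5,6]=20
  first=0(z) contributes 24
  first=3(a) contributes 4
|[w]| = 28

28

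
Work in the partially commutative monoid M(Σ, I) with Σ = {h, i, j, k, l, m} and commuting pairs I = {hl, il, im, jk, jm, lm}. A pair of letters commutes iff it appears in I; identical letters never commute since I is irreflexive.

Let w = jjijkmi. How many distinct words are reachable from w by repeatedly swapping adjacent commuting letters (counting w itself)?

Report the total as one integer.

5

drop 0:j onto floor
drop 1:j onto {0:j}
drop 2:i onto {1:j}
drop 3:j onto {2:i}
drop 4:k onto {2:i}
drop 5:m onto {4:k}
drop 6:i onto {3:j, 4:k}
ground layer = {0:j}
drop-orders for the pieces not yet dropped (sum over which currently-grounded one goes next):
  1 to go: {5} 1  {6} 1
  2 to go: {3,6} 1  {5,6} 2
  3 to go: {3,5,6} 3  {4,5,6} 2
  4 to go: {3,4,5,6} 5
  5 to go: {2,3,4,5,6} 5
  if 0:j drops first: 5 orders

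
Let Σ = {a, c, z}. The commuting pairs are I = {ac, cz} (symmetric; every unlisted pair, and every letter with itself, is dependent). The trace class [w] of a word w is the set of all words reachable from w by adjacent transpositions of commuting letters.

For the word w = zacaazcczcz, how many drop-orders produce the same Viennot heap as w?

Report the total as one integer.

piece 0:z — minimal
piece 1:a rests on {0:z}
piece 2:c — minimal
piece 3:a rests on {1:a}
piece 4:a rests on {3:a}
piece 5:z rests on {4:a}
piece 6:c rests on {2:c}
piece 7:c rests on {6:c}
piece 8:z rests on {5:z}
piece 9:c rests on {7:c}
piece 10:z rests on {8:z}
minimal pieces: {0:z, 2:c}
ways to finish when only these pieces remain (= sum over removing one remaining piece with nothing left below it):
  1 left: {9}→1  {10}→1
  2 left: {7,9}→1  {8,10}→1  {9,10}→2
  3 left: {5,8,10}→1  {6,7,9}→1  {7,9,10}→3  {8,9,10}→3
  4 left: {2,6,7,9}→1  {4,5,8,10}→1  {5,8,9,10}→4  {6,7,9,10}→4  {7,8,9,10}→6
  5 left: {2,6,7,9,10}→5  {3,4,5,8,10}→1  {4,5,8,9,10}→5  {5,7,8,9,10}→10  {6,7,8,9,10}→10
  6 left: {1,3,4,5,8,10}→1  {2,6,7,8,9,10}→15  {3,4,5,8,9,10}→6  {4,5,7,8,9,10}→15  {5,6,7,8,9,10}→20
  7 left: {0,1,3,4,5,8,10}→1  {1,3,4,5,8,9,10}→7  {2,5,6,7,8,9,10}→35  {3,4,5,7,8,9,10}→21  {4,5,6,7,8,9,10}→35
  8 left: {0,1,3,4,5,8,9,10}→8  {1,3,4,5,7,8,9,10}→28  {2,4,5,6,7,8,9,10}→70  {3,4,5,6,7,8,9,10}→56
  9 left: {0,1,3,4,5,7,8,9,10}→36  {1,3,4,5,6,7,8,9,10}→84  {2,3,4,5,6,7,8,9,10}→126
  placing 0:z first → 210 extensions
  placing 2:c first → 120 extensions
total linear extensions = 330

330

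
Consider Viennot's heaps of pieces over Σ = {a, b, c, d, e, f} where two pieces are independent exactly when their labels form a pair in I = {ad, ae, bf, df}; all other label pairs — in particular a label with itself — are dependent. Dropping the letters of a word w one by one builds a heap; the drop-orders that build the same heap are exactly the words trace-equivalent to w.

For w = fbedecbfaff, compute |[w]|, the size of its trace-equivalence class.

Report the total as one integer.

4

0(f) covers ∅
1(b) covers ∅
2(e) covers 0:f, 1:b
3(d) covers 2:e
4(e) covers 3:d
5(c) covers 4:e
6(b) covers 5:c
7(f) covers 5:c
8(a) covers 6:b, 7:f
9(f) covers 8:a
10(f) covers 9:f
floor of heap: 0:f, 1:b
completions by unplaced set U, small U first (add the entries for U minus each lowest piece of U):
  |U|=1: {10}:1
  |U|=2: {9,10}:1
  |U|=3: {8,9,10}:1
  |U|=4: {6,8,9,10}:1  {7,8,9,10}:1
  |U|=5: {6,7,8,9,10}:2
  |U|=6: {5,6,7,8,9,10}:2
  |U|=7: {4,5,6,7,8,9,10}:2
  |U|=8: {3,4,5,6,7,8,9,10}:2
  |U|=9: {2,3,4,5,6,7,8,9,10}:2
  start at 0(f): 2
  start at 1(b): 2
sum over floor = 4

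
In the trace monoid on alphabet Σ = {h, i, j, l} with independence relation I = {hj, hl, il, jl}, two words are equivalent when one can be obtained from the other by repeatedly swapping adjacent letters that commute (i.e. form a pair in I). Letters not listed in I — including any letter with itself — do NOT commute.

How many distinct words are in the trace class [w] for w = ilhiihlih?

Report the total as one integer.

36

drop 0:i onto floor
drop 1:l onto floor
drop 2:h onto {0:i}
drop 3:i onto {2:h}
drop 4:i onto {3:i}
drop 5:h onto {4:i}
drop 6:l onto {1:l}
drop 7:i onto {5:h}
drop 8:h onto {7:i}
ground layer = {0:i, 1:l}
drop-orders for the pieces not yet dropped (sum over which currently-grounded one goes next):
  1 to go: {6} 1  {8} 1
  2 to go: {1,6} 1  {6,8} 2  {7,8} 1
  3 to go: {1,6,8} 3  {5,7,8} 1  {6,7,8} 3
  4 to go: {1,6,7,8} 6  {4,5,7,8} 1  {5,6,7,8} 4
  5 to go: {1,5,6,7,8} 10  {3,4,5,7,8} 1  {4,5,6,7,8} 5
  6 to go: {1,4,5,6,7,8} 15  {2,3,4,5,7,8} 1  {3,4,5,6,7,8} 6
  7 to go: {0,2,3,4,5,7,8} 1  {1,3,4,5,6,7,8} 21  {2,3,4,5,6,7,8} 7
  if 0:i drops first: 28 orders
  if 1:l drops first: 8 orders
heap linearizations: 36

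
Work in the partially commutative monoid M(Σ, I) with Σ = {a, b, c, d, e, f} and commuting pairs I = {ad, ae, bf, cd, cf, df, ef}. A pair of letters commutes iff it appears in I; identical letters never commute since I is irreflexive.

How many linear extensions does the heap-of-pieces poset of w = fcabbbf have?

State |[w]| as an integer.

piece 0:f — minimal
piece 1:c — minimal
piece 2:a rests on {0:f, 1:c}
piece 3:b rests on {2:a}
piece 4:b rests on {3:b}
piece 5:b rests on {4:b}
piece 6:f rests on {2:a}
minimal pieces: {0:f, 1:c}
ways to finish when only these pieces remain (= sum over removing one remaining piece with nothing left below it):
  1 left: {5}→1  {6}→1
  2 left: {4,5}→1  {5,6}→2
  3 left: {3,4,5}→1  {4,5,6}→3
  4 left: {3,4,5,6}→4
  5 left: {2,3,4,5,6}→4
  placing 0:f first → 4 extensions
  placing 1:c first → 4 extensions
total linear extensions = 8

8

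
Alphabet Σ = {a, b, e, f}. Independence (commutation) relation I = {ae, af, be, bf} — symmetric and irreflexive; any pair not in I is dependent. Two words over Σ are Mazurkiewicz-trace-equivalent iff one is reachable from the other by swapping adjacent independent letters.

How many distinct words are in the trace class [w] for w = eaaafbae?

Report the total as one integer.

0(e) covers ∅
1(a) covers ∅
2(a) covers 1:a
3(a) covers 2:a
4(f) covers 0:e
5(b) covers 3:a
6(a) covers 5:b
7(e) covers 4:f
floor of heap: 0:e, 1:a
completions by unplaced set U, small U first (add the entries for U minus each lowest piece of U):
  |U|=1: {6}:1  {7}:1
  |U|=2: {4,7}:1  {5,6}:1  {6,7}:2
  |U|=3: {0,4,7}:1  {3,5,6}:1  {4,6,7}:3  {5,6,7}:3
  |U|=4: {0,4,6,7}:4  {2,3,5,6}:1  {3,5,6,7}:4  {4,5,6,7}:6
  |U|=5: {0,4,5,6,7}:10  {1,2,3,5,6}:1  {2,3,5,6,7}:5  {3,4,5,6,7}:10
  |U|=6: {0,3,4,5,6,7}:20  {1,2,3,5,6,7}:6  {2,3,4,5,6,7}:15
  start at 0(e): 21
  start at 1(a): 35
sum over floor = 56

56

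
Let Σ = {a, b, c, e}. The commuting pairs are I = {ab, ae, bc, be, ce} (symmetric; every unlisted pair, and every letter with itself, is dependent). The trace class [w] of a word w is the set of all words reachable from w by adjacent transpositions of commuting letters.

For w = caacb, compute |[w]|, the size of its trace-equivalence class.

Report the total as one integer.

5

piece 0:c — minimal
piece 1:a rests on {0:c}
piece 2:a rests on {1:a}
piece 3:c rests on {2:a}
piece 4:b — minimal
minimal pieces: {0:c, 4:b}
ways to finish when only these pieces remain (= sum over removing one remaining piece with nothing left below it):
  1 left: {3}→1  {4}→1
  2 left: {2,3}→1  {3,4}→2
  3 left: {1,2,3}→1  {2,3,4}→3
  placing 0:c first → 4 extensions
  placing 4:b first → 1 extensions
total linear extensions = 5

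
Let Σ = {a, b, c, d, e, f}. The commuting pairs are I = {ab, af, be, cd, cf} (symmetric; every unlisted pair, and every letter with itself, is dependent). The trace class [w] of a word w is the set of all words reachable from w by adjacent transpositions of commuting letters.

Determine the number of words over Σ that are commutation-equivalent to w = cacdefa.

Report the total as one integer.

0(c) covers ∅
1(a) covers 0:c
2(c) covers 1:a
3(d) covers 1:a
4(e) covers 2:c, 3:d
5(f) covers 4:e
6(a) covers 4:e
floor of heap: 0:c
completions by unplaced set U, small U first (add the entries for U minus each lowest piece of U):
  |U|=1: {5}:1  {6}:1
  |U|=2: {5,6}:2
  |U|=3: {4,5,6}:2
  |U|=4: {2,4,5,6}:2  {3,4,5,6}:2
  |U|=5: {2,3,4,5,6}:4
  start at 0(c): 4

4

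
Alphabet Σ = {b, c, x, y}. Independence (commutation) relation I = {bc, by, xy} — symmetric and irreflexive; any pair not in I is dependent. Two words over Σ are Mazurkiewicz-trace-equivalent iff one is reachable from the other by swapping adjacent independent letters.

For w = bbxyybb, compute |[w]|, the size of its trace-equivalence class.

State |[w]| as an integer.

drop 0:b onto floor
drop 1:b onto {0:b}
drop 2:x onto {1:b}
drop 3:y onto floor
drop 4:y onto {3:y}
drop 5:b onto {2:x}
drop 6:b onto {5:b}
ground layer = {0:b, 3:y}
drop-orders for the pieces not yet dropped (sum over which currently-grounded one goes next):
  1 to go: {4} 1  {6} 1
  2 to go: {3,4} 1  {4,6} 2  {5,6} 1
  3 to go: {2,5,6} 1  {3,4,6} 3  {4,5,6} 3
  4 to go: {1,2,5,6} 1  {2,4,5,6} 4  {3,4,5,6} 6
  5 to go: {0,1,2,5,6} 1  {1,2,4,5,6} 5  {2,3,4,5,6} 10
  if 0:b drops first: 15 orders
  if 3:y drops first: 6 orders
heap linearizations: 21

21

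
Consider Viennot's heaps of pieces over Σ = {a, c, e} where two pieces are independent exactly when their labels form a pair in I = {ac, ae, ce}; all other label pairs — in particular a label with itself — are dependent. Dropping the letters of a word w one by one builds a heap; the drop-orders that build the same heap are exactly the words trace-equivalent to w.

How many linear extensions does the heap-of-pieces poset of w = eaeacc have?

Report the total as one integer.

90

#0=e has no predecessor
#1=a has no predecessor
#2=e depends on [0:e]
#3=a depends on [1:a]
#4=c has no predecessor
#5=c depends on [4:c]
sources: [0:e, 1:a, 4:c]
N(rest) = Σ N(rest − s) over sources s of rest; N(one piece) = 1:
  size 1 → [2]=1  [3]=1  [5]=1
  size 2 → [0,2]=1  [1,3]=1  [2,3]=2  [2,5]=2  [3,5]=2  [4,5]=1
  size 3 → [0,2,3]=3  [0,2,5]=3  [1,2,3]=3  [1,3,5]=3  [2,3,5]=6  [2,4,5]=3  [3,4,5]=3
  size 4 → [0,1,2,3]=6  [0,2,3,5]=12  [0,2,4,5]=6  [1,2,3,5]=12  [1,3,4,5]=6  [2,3,4,5]=12
  first=0(e) contributes 30
  first=1(a) contributes 30
  first=4(c) contributes 30
|[w]| = 90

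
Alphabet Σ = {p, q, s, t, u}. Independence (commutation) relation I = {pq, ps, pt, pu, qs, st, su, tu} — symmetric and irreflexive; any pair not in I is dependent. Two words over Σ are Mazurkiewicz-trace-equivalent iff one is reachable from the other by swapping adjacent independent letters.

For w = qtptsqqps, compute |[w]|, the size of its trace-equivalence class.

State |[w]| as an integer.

0(q) covers ∅
1(t) covers 0:q
2(p) covers ∅
3(t) covers 1:t
4(s) covers ∅
5(q) covers 3:t
6(q) covers 5:q
7(p) covers 2:p
8(s) covers 4:s
floor of heap: 0:q, 2:p, 4:s
completions by unplaced set U, small U first (add the entries for U minus each lowest piece of U):
  |U|=1: {6}:1  {7}:1  {8}:1
  |U|=2: {2,7}:1  {4,8}:1  {5,6}:1  {6,7}:2  {6,8}:2  {7,8}:2
  |U|=3: {2,6,7}:3  {2,7,8}:3  {3,5,6}:1  {4,6,8}:3  {4,7,8}:3  {5,6,7}:3  {5,6,8}:3  {6,7,8}:6
  |U|=4: {1,3,5,6}:1  {2,4,7,8}:6  {2,5,6,7}:6  {2,6,7,8}:12  {3,5,6,7}:4  {3,5,6,8}:4  {4,5,6,8}:6  {4,6,7,8}:12  {5,6,7,8}:12
  |U|=5: {0,1,3,5,6}:1  {1,3,5,6,7}:5  {1,3,5,6,8}:5  {2,3,5,6,7}:10  {2,4,6,7,8}:30  {2,5,6,7,8}:30  {3,4,5,6,8}:10  {3,5,6,7,8}:20  {4,5,6,7,8}:30
  |U|=6: {0,1,3,5,6,7}:6  {0,1,3,5,6,8}:6  {1,2,3,5,6,7}:15  {1,3,4,5,6,8}:15  {1,3,5,6,7,8}:30  {2,3,5,6,7,8}:60  {2,4,5,6,7,8}:90  {3,4,5,6,7,8}:60
  |U|=7: {0,1,2,3,5,6,7}:21  {0,1,3,4,5,6,8}:21  {0,1,3,5,6,7,8}:42  {1,2,3,5,6,7,8}:105  {1,3,4,5,6,7,8}:105  {2,3,4,5,6,7,8}:210
  start at 0(q): 420
  start at 2(p): 168
  start at 4(s): 168
sum over floor = 756

756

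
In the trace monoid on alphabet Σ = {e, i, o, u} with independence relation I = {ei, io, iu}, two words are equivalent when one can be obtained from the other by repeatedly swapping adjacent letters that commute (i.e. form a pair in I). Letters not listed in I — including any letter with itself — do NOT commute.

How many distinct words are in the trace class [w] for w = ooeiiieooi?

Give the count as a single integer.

210

#0=o has no predecessor
#1=o depends on [0:o]
#2=e depends on [1:o]
#3=i has no predecessor
#4=i depends on [3:i]
#5=i depends on [4:i]
#6=e depends on [2:e]
#7=o depends on [6:e]
#8=o depends on [7:o]
#9=i depends on [5:i]
sources: [0:o, 3:i]
N(rest) = Σ N(rest − s) over sources s of rest; N(one piece) = 1:
  size 1 → [8]=1  [9]=1
  size 2 → [5,9]=1  [7,8]=1  [8,9]=2
  size 3 → [4,5,9]=1  [5,8,9]=3  [6,7,8]=1  [7,8,9]=3
  size 4 → [2,6,7,8]=1  [3,4,5,9]=1  [4,5,8,9]=4  [5,7,8,9]=6  [6,7,8,9]=4
  size 5 → [1,2,6,7,8]=1  [2,6,7,8,9]=5  [3,4,5,8,9]=5  [4,5,7,8,9]=10  [5,6,7,8,9]=10
  size 6 → [0,1,2,6,7,8]=1  [1,2,6,7,8,9]=6  [2,5,6,7,8,9]=15  [3,4,5,7,8,9]=15  [4,5,6,7,8,9]=20
  size 7 → [0,1,2,6,7,8,9]=7  [1,2,5,6,7,8,9]=21  [2,4,5,6,7,8,9]=35  [3,4,5,6,7,8,9]=35
  size 8 → [0,1,2,5,6,7,8,9]=28  [1,2,4,5,6,7,8,9]=56  [2,3,4,5,6,7,8,9]=70
  first=0(o) contributes 126
  first=3(i) contributes 84
|[w]| = 210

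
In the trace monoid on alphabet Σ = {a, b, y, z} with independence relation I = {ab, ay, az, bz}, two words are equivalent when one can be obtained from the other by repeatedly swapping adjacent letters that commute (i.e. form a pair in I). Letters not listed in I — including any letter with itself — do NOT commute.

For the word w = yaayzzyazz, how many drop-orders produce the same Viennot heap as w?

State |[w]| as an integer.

drop 0:y onto floor
drop 1:a onto floor
drop 2:a onto {1:a}
drop 3:y onto {0:y}
drop 4:z onto {3:y}
drop 5:z onto {4:z}
drop 6:y onto {5:z}
drop 7:a onto {2:a}
drop 8:z onto {6:y}
drop 9:z onto {8:z}
ground layer = {0:y, 1:a}
drop-orders for the pieces not yet dropped (sum over which currently-grounded one goes next):
  1 to go: {7} 1  {9} 1
  2 to go: {2,7} 1  {7,9} 2  {8,9} 1
  3 to go: {1,2,7} 1  {2,7,9} 3  {6,8,9} 1  {7,8,9} 3
  4 to go: {1,2,7,9} 4  {2,7,8,9} 6  {5,6,8,9} 1  {6,7,8,9} 4
  5 to go: {1,2,7,8,9} 10  {2,6,7,8,9} 10  {4,5,6,8,9} 1  {5,6,7,8,9} 5
  6 to go: {1,2,6,7,8,9} 20  {2,5,6,7,8,9} 15  {3,4,5,6,8,9} 1  {4,5,6,7,8,9} 6
  7 to go: {0,3,4,5,6,8,9} 1  {1,2,5,6,7,8,9} 35  {2,4,5,6,7,8,9} 21  {3,4,5,6,7,8,9} 7
  8 to go: {0,3,4,5,6,7,8,9} 8  {1,2,4,5,6,7,8,9} 56  {2,3,4,5,6,7,8,9} 28
  if 0:y drops first: 84 orders
  if 1:a drops first: 36 orders
heap linearizations: 120

120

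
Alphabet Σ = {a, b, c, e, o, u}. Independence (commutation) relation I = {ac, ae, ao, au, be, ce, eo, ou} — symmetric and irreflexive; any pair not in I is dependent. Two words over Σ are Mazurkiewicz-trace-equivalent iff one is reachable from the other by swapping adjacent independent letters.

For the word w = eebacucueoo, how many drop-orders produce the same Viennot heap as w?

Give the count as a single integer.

piece 0:e — minimal
piece 1:e rests on {0:e}
piece 2:b — minimal
piece 3:a rests on {2:b}
piece 4:c rests on {2:b}
piece 5:u rests on {1:e, 4:c}
piece 6:c rests on {5:u}
piece 7:u rests on {6:c}
piece 8:e rests on {7:u}
piece 9:o rests on {6:c}
piece 10:o rests on {9:o}
minimal pieces: {0:e, 2:b}
ways to finish when only these pieces remain (= sum over removing one remaining piece with nothing left below it):
  1 left: {3}→1  {8}→1  {10}→1
  2 left: {3,8}→2  {3,10}→2  {7,8}→1  {8,10}→2  {9,10}→1
  3 left: {3,7,8}→3  {3,8,10}→6  {3,9,10}→3  {7,8,10}→3  {8,9,10}→3
  4 left: {3,7,8,10}→12  {3,8,9,10}→12  {7,8,9,10}→6
  5 left: {3,7,8,9,10}→30  {6,7,8,9,10}→6
  6 left: {3,6,7,8,9,10}→36  {5,6,7,8,9,10}→6
  7 left: {1,5,6,7,8,9,10}→6  {3,5,6,7,8,9,10}→42  {4,5,6,7,8,9,10}→6
  8 left: {0,1,5,6,7,8,9,10}→6  {1,3,5,6,7,8,9,10}→48  {1,4,5,6,7,8,9,10}→12  {3,4,5,6,7,8,9,10}→48
  9 left: {0,1,3,5,6,7,8,9,10}→54  {0,1,4,5,6,7,8,9,10}→18  {1,3,4,5,6,7,8,9,10}→108  {2,3,4,5,6,7,8,9,10}→48
  placing 0:e first → 156 extensions
  placing 2:b first → 180 extensions
total linear extensions = 336

336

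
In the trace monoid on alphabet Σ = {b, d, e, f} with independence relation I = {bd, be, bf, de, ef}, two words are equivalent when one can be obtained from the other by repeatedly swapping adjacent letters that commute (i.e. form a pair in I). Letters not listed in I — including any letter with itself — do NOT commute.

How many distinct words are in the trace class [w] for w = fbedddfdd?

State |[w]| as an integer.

72

piece 0:f — minimal
piece 1:b — minimal
piece 2:e — minimal
piece 3:d rests on {0:f}
piece 4:d rests on {3:d}
piece 5:d rests on {4:d}
piece 6:f rests on {5:d}
piece 7:d rests on {6:f}
piece 8:d rests on {7:d}
minimal pieces: {0:f, 1:b, 2:e}
ways to finish when only these pieces remain (= sum over removing one remaining piece with nothing left below it):
  1 left: {1}→1  {2}→1  {8}→1
  2 left: {1,2}→2  {1,8}→2  {2,8}→2  {7,8}→1
  3 left: {1,2,8}→6  {1,7,8}→3  {2,7,8}→3  {6,7,8}→1
  4 left: {1,2,7,8}→12  {1,6,7,8}→4  {2,6,7,8}→4  {5,6,7,8}→1
  5 left: {1,2,6,7,8}→20  {1,5,6,7,8}→5  {2,5,6,7,8}→5  {4,5,6,7,8}→1
  6 left: {1,2,5,6,7,8}→30  {1,4,5,6,7,8}→6  {2,4,5,6,7,8}→6  {3,4,5,6,7,8}→1
  7 left: {0,3,4,5,6,7,8}→1  {1,2,4,5,6,7,8}→42  {1,3,4,5,6,7,8}→7  {2,3,4,5,6,7,8}→7
  placing 0:f first → 56 extensions
  placing 1:b first → 8 extensions
  placing 2:e first → 8 extensions
total linear extensions = 72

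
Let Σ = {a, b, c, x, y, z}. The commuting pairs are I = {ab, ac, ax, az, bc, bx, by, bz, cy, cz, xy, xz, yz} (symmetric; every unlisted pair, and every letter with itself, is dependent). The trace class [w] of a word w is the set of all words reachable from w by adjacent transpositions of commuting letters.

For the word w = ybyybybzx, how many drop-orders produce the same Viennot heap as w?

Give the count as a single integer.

piece 0:y — minimal
piece 1:b — minimal
piece 2:y rests on {0:y}
piece 3:y rests on {2:y}
piece 4:b rests on {1:b}
piece 5:y rests on {3:y}
piece 6:b rests on {4:b}
piece 7:z — minimal
piece 8:x — minimal
minimal pieces: {0:y, 1:b, 7:z, 8:x}
ways to finish when only these pieces remain (= sum over removing one remaining piece with nothing left below it):
  1 left: {5}→1  {6}→1  {7}→1  {8}→1
  2 left: {3,5}→1  {4,6}→1  {5,6}→2  {5,7}→2  {5,8}→2  {6,7}→2  {6,8}→2  {7,8}→2
  3 left: {1,4,6}→1  {2,3,5}→1  {3,5,6}→3  {3,5,7}→3  {3,5,8}→3  {4,5,6}→3  {4,6,7}→3  {4,6,8}→3  {5,6,7}→6  {5,6,8}→6  {5,7,8}→6  {6,7,8}→6
  4 left: {0,2,3,5}→1  {1,4,5,6}→4  {1,4,6,7}→4  {1,4,6,8}→4  {2,3,5,6}→4  {2,3,5,7}→4  {2,3,5,8}→4  {3,4,5,6}→6  {3,5,6,7}→12  {3,5,6,8}→12  {3,5,7,8}→12  {4,5,6,7}→12  {4,5,6,8}→12  {4,6,7,8}→12  {5,6,7,8}→24
  5 left: {0,2,3,5,6}→5  {0,2,3,5,7}→5  {0,2,3,5,8}→5  {1,3,4,5,6}→10  {1,4,5,6,7}→20  {1,4,5,6,8}→20  {1,4,6,7,8}→20  {2,3,4,5,6}→10  {2,3,5,6,7}→20  {2,3,5,6,8}→20  {2,3,5,7,8}→20  {3,4,5,6,7}→30  {3,4,5,6,8}→30  {3,5,6,7,8}→60  {4,5,6,7,8}→60
  6 left: {0,2,3,4,5,6}→15  {0,2,3,5,6,7}→30  {0,2,3,5,6,8}→30  {0,2,3,5,7,8}→30  {1,2,3,4,5,6}→20  {1,3,4,5,6,7}→60  {1,3,4,5,6,8}→60  {1,4,5,6,7,8}→120  {2,3,4,5,6,7}→60  {2,3,4,5,6,8}→60  {2,3,5,6,7,8}→120  {3,4,5,6,7,8}→180
  7 left: {0,1,2,3,4,5,6}→35  {0,2,3,4,5,6,7}→105  {0,2,3,4,5,6,8}→105  {0,2,3,5,6,7,8}→210  {1,2,3,4,5,6,7}→140  {1,2,3,4,5,6,8}→140  {1,3,4,5,6,7,8}→420  {2,3,4,5,6,7,8}→420
  placing 0:y first → 1120 extensions
  placing 1:b first → 840 extensions
  placing 7:z first → 280 extensions
  placing 8:x first → 280 extensions
total linear extensions = 2520

2520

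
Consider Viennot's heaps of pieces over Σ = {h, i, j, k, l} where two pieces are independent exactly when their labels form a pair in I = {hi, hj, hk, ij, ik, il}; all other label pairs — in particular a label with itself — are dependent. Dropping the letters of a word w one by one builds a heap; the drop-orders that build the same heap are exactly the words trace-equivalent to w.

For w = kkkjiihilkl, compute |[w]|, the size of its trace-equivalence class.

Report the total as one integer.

#0=k has no predecessor
#1=k depends on [0:k]
#2=k depends on [1:k]
#3=j depends on [2:k]
#4=i has no predecessor
#5=i depends on [4:i]
#6=h has no predecessor
#7=i depends on [5:i]
#8=l depends on [3:j, 6:h]
#9=k depends on [8:l]
#10=l depends on [9:k]
sources: [0:k, 4:i, 6:h]
N(rest) = Σ N(rest − s) over sources s of rest; N(one piece) = 1:
  size 1 → [7]=1  [10]=1
  size 2 → [5,7]=1  [7,10]=2  [9,10]=1
  size 3 → [4,5,7]=1  [5,7,10]=3  [7,9,10]=3  [8,9,10]=1
  size 4 → [3,8,9,10]=1  [4,5,7,10]=4  [5,7,9,10]=6  [6,8,9,10]=1  [7,8,9,10]=4
  size 5 → [2,3,8,9,10]=1  [3,6,8,9,10]=2  [3,7,8,9,10]=5  [4,5,7,9,10]=10  [5,7,8,9,10]=10  [6,7,8,9,10]=5
  size 6 → [1,2,3,8,9,10]=1  [2,3,6,8,9,10]=3  [2,3,7,8,9,10]=6  [3,5,7,8,9,10]=15  [3,6,7,8,9,10]=12  [4,5,7,8,9,10]=20  [5,6,7,8,9,10]=15
  size 7 → [0,1,2,3,8,9,10]=1  [1,2,3,6,8,9,10]=4  [1,2,3,7,8,9,10]=7  [2,3,5,7,8,9,10]=21  [2,3,6,7,8,9,10]=21  [3,4,5,7,8,9,10]=35  [3,5,6,7,8,9,10]=42  [4,5,6,7,8,9,10]=35
  size 8 → [0,1,2,3,6,8,9,10]=5  [0,1,2,3,7,8,9,10]=8  [1,2,3,5,7,8,9,10]=28  [1,2,3,6,7,8,9,10]=32  [2,3,4,5,7,8,9,10]=56  [2,3,5,6,7,8,9,10]=84  [3,4,5,6,7,8,9,10]=112
  size 9 → [0,1,2,3,5,7,8,9,10]=36  [0,1,2,3,6,7,8,9,10]=45  [1,2,3,4,5,7,8,9,10]=84  [1,2,3,5,6,7,8,9,10]=144  [2,3,4,5,6,7,8,9,10]=252
  first=0(k) contributes 480
  first=4(i) contributes 225
  first=6(h) contributes 120
|[w]| = 825

825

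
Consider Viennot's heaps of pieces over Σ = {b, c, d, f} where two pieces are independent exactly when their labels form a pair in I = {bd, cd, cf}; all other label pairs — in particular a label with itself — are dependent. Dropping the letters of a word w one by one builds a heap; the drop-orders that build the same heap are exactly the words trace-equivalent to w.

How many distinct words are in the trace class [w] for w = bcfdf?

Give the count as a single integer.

0(b) covers ∅
1(c) covers 0:b
2(f) covers 0:b
3(d) covers 2:f
4(f) covers 3:d
floor of heap: 0:b
completions by unplaced set U, small U first (add the entries for U minus each lowest piece of U):
  |U|=1: {1}:1  {4}:1
  |U|=2: {1,4}:2  {3,4}:1
  |U|=3: {1,3,4}:3  {2,3,4}:1
  start at 0(b): 4

4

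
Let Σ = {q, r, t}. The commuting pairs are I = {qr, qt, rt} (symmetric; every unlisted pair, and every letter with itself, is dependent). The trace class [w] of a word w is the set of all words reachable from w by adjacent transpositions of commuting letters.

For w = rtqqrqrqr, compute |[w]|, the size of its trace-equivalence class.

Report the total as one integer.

630

drop 0:r onto floor
drop 1:t onto floor
drop 2:q onto floor
drop 3:q onto {2:q}
drop 4:r onto {0:r}
drop 5:q onto {3:q}
drop 6:r onto {4:r}
drop 7:q onto {5:q}
drop 8:r onto {6:r}
ground layer = {0:r, 1:t, 2:q}
drop-orders for the pieces not yet dropped (sum over which currently-grounded one goes next):
  1 to go: {1} 1  {7} 1  {8} 1
  2 to go: {1,7} 2  {1,8} 2  {5,7} 1  {6,8} 1  {7,8} 2
  3 to go: {1,5,7} 3  {1,6,8} 3  {1,7,8} 6  {3,5,7} 1  {4,6,8} 1  {5,7,8} 3  {6,7,8} 3
  4 to go: {0,4,6,8} 1  {1,3,5,7} 4  {1,4,6,8} 4  {1,5,7,8} 12  {1,6,7,8} 12  {2,3,5,7} 1  {3,5,7,8} 4  {4,6,7,8} 4  {5,6,7,8} 6
  5 to go: {0,1,4,6,8} 5  {0,4,6,7,8} 5  {1,2,3,5,7} 5  {1,3,5,7,8} 20  {1,4,6,7,8} 20  {1,5,6,7,8} 30  {2,3,5,7,8} 5  {3,5,6,7,8} 10  {4,5,6,7,8} 10
  6 to go: {0,1,4,6,7,8} 30  {0,4,5,6,7,8} 15  {1,2,3,5,7,8} 30  {1,3,5,6,7,8} 60  {1,4,5,6,7,8} 60  {2,3,5,6,7,8} 15  {3,4,5,6,7,8} 20
  7 to go: {0,1,4,5,6,7,8} 105  {0,3,4,5,6,7,8} 35  {1,2,3,5,6,7,8} 105  {1,3,4,5,6,7,8} 140  {2,3,4,5,6,7,8} 35
  if 0:r drops first: 280 orders
  if 1:t drops first: 70 orders
  if 2:q drops first: 280 orders
heap linearizations: 630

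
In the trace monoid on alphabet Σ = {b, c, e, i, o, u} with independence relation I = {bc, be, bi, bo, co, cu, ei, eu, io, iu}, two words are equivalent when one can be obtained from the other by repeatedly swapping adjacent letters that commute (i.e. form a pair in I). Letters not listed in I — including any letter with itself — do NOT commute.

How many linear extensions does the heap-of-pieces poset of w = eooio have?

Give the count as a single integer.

5

drop 0:e onto floor
drop 1:o onto {0:e}
drop 2:o onto {1:o}
drop 3:i onto floor
drop 4:o onto {2:o}
ground layer = {0:e, 3:i}
drop-orders for the pieces not yet dropped (sum over which currently-grounded one goes next):
  1 to go: {3} 1  {4} 1
  2 to go: {2,4} 1  {3,4} 2
  3 to go: {1,2,4} 1  {2,3,4} 3
  if 0:e drops first: 4 orders
  if 3:i drops first: 1 orders
heap linearizations: 5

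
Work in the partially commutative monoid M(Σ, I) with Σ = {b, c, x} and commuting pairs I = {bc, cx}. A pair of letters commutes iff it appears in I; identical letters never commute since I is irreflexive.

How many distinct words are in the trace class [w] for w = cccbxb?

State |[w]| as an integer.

piece 0:c — minimal
piece 1:c rests on {0:c}
piece 2:c rests on {1:c}
piece 3:b — minimal
piece 4:x rests on {3:b}
piece 5:b rests on {4:x}
minimal pieces: {0:c, 3:b}
ways to finish when only these pieces remain (= sum over removing one remaining piece with nothing left below it):
  1 left: {2}→1  {5}→1
  2 left: {1,2}→1  {2,5}→2  {4,5}→1
  3 left: {0,1,2}→1  {1,2,5}→3  {2,4,5}→3  {3,4,5}→1
  4 left: {0,1,2,5}→4  {1,2,4,5}→6  {2,3,4,5}→4
  placing 0:c first → 10 extensions
  placing 3:b first → 10 extensions
total linear extensions = 20

20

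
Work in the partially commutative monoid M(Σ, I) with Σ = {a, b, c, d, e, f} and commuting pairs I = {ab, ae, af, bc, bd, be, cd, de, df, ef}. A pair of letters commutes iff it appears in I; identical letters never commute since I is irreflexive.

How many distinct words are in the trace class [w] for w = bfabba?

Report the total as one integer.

15

drop 0:b onto floor
drop 1:f onto {0:b}
drop 2:a onto floor
drop 3:b onto {1:f}
drop 4:b onto {3:b}
drop 5:a onto {2:a}
ground layer = {0:b, 2:a}
drop-orders for the pieces not yet dropped (sum over which currently-grounded one goes next):
  1 to go: {4} 1  {5} 1
  2 to go: {2,5} 1  {3,4} 1  {4,5} 2
  3 to go: {1,3,4} 1  {2,4,5} 3  {3,4,5} 3
  4 to go: {0,1,3,4} 1  {1,3,4,5} 4  {2,3,4,5} 6
  if 0:b drops first: 10 orders
  if 2:a drops first: 5 orders
heap linearizations: 15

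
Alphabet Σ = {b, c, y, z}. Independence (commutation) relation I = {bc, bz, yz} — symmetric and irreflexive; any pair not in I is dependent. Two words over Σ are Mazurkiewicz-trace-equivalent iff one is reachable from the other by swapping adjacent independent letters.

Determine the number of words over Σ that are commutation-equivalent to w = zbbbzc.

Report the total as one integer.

20

0(z) covers ∅
1(b) covers ∅
2(b) covers 1:b
3(b) covers 2:b
4(z) covers 0:z
5(c) covers 4:z
floor of heap: 0:z, 1:b
completions by unplaced set U, small U first (add the entries for U minus each lowest piece of U):
  |U|=1: {3}:1  {5}:1
  |U|=2: {2,3}:1  {3,5}:2  {4,5}:1
  |U|=3: {0,4,5}:1  {1,2,3}:1  {2,3,5}:3  {3,4,5}:3
  |U|=4: {0,3,4,5}:4  {1,2,3,5}:4  {2,3,4,5}:6
  start at 0(z): 10
  start at 1(b): 10
sum over floor = 20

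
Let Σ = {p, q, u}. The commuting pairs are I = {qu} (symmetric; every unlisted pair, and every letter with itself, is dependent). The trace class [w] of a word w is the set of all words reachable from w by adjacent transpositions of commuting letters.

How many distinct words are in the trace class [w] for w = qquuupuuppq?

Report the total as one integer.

10

drop 0:q onto floor
drop 1:q onto {0:q}
drop 2:u onto floor
drop 3:u onto {2:u}
drop 4:u onto {3:u}
drop 5:p onto {1:q, 4:u}
drop 6:u onto {5:p}
drop 7:u onto {6:u}
drop 8:p onto {7:u}
drop 9:p onto {8:p}
drop 10:q onto {9:p}
ground layer = {0:q, 2:u}
drop-orders for the pieces not yet dropped (sum over which currently-grounded one goes next):
  1 to go: {10} 1
  2 to go: {9,10} 1
  3 to go: {8,9,10} 1
  4 to go: {7,8,9,10} 1
  5 to go: {6,7,8,9,10} 1
  6 to go: {5,6,7,8,9,10} 1
  7 to go: {1,5,6,7,8,9,10} 1  {4,5,6,7,8,9,10} 1
  8 to go: {0,1,5,6,7,8,9,10} 1  {1,4,5,6,7,8,9,10} 2  {3,4,5,6,7,8,9,10} 1
  9 to go: {0,1,4,5,6,7,8,9,10} 3  {1,3,4,5,6,7,8,9,10} 3  {2,3,4,5,6,7,8,9,10} 1
  if 0:q drops first: 4 orders
  if 2:u drops first: 6 orders
heap linearizations: 10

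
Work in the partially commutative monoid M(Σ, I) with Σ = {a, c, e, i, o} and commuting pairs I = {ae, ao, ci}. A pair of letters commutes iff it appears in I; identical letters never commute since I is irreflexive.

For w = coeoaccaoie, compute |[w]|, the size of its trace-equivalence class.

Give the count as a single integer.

drop 0:c onto floor
drop 1:o onto {0:c}
drop 2:e onto {1:o}
drop 3:o onto {2:e}
drop 4:a onto {0:c}
drop 5:c onto {3:o, 4:a}
drop 6:c onto {5:c}
drop 7:a onto {6:c}
drop 8:o onto {6:c}
drop 9:i onto {7:a, 8:o}
drop 10:e onto {9:i}
ground layer = {0:c}
drop-orders for the pieces not yet dropped (sum over which currently-grounded one goes next):
  1 to go: {10} 1
  2 to go: {9,10} 1
  3 to go: {7,9,10} 1  {8,9,10} 1
  4 to go: {7,8,9,10} 2
  5 to go: {6,7,8,9,10} 2
  6 to go: {5,6,7,8,9,10} 2
  7 to go: {3,5,6,7,8,9,10} 2  {4,5,6,7,8,9,10} 2
  8 to go: {2,3,5,6,7,8,9,10} 2  {3,4,5,6,7,8,9,10} 4
  9 to go: {1,2,3,5,6,7,8,9,10} 2  {2,3,4,5,6,7,8,9,10} 6
  if 0:c drops first: 8 orders

8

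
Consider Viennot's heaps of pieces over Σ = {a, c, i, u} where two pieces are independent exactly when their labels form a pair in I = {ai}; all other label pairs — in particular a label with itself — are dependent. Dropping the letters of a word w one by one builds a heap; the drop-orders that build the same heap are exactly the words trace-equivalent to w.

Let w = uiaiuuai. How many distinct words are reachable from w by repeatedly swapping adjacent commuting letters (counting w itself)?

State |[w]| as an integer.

piece 0:u — minimal
piece 1:i rests on {0:u}
piece 2:a rests on {0:u}
piece 3:i rests on {1:i}
piece 4:u rests on {2:a, 3:i}
piece 5:u rests on {4:u}
piece 6:a rests on {5:u}
piece 7:i rests on {5:u}
minimal pieces: {0:u}
ways to finish when only these pieces remain (= sum over removing one remaining piece with nothing left below it):
  1 left: {6}→1  {7}→1
  2 left: {6,7}→2
  3 left: {5,6,7}→2
  4 left: {4,5,6,7}→2
  5 left: {2,4,5,6,7}→2  {3,4,5,6,7}→2
  6 left: {1,3,4,5,6,7}→2  {2,3,4,5,6,7}→4
  placing 0:u first → 6 extensions

6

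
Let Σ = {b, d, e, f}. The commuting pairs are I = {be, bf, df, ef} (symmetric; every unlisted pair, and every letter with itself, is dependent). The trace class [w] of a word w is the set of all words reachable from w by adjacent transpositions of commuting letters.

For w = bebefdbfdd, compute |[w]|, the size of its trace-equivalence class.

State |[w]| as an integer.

270

0(b) covers ∅
1(e) covers ∅
2(b) covers 0:b
3(e) covers 1:e
4(f) covers ∅
5(d) covers 2:b, 3:e
6(b) covers 5:d
7(f) covers 4:f
8(d) covers 6:b
9(d) covers 8:d
floor of heap: 0:b, 1:e, 4:f
completions by unplaced set U, small U first (add the entries for U minus each lowest piece of U):
  |U|=1: {7}:1  {9}:1
  |U|=2: {4,7}:1  {7,9}:2  {8,9}:1
  |U|=3: {4,7,9}:3  {6,8,9}:1  {7,8,9}:3
  |U|=4: {4,7,8,9}:6  {5,6,8,9}:1  {6,7,8,9}:4
  |U|=5: {2,5,6,8,9}:1  {3,5,6,8,9}:1  {4,6,7,8,9}:10  {5,6,7,8,9}:5
  |U|=6: {0,2,5,6,8,9}:1  {1,3,5,6,8,9}:1  {2,3,5,6,8,9}:2  {2,5,6,7,8,9}:6  {3,5,6,7,8,9}:6  {4,5,6,7,8,9}:15
  |U|=7: {0,2,3,5,6,8,9}:3  {0,2,5,6,7,8,9}:7  {1,2,3,5,6,8,9}:3  {1,3,5,6,7,8,9}:7  {2,3,5,6,7,8,9}:14  {2,4,5,6,7,8,9}:21  {3,4,5,6,7,8,9}:21
  |U|=8: {0,1,2,3,5,6,8,9}:6  {0,2,3,5,6,7,8,9}:24  {0,2,4,5,6,7,8,9}:28  {1,2,3,5,6,7,8,9}:24  {1,3,4,5,6,7,8,9}:28  {2,3,4,5,6,7,8,9}:56
  start at 0(b): 108
  start at 1(e): 108
  start at 4(f): 54
sum over floor = 270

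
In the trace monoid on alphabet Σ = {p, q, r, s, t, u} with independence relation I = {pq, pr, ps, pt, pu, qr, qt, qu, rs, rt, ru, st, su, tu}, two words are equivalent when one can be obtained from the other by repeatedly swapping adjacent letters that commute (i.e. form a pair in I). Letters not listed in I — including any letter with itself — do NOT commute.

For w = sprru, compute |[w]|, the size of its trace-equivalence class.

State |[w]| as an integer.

0(s) covers ∅
1(p) covers ∅
2(r) covers ∅
3(r) covers 2:r
4(u) covers ∅
floor of heap: 0:s, 1:p, 2:r, 4:u
completions by unplaced set U, small U first (add the entries for U minus each lowest piece of U):
  |U|=1: {0}:1  {1}:1  {3}:1  {4}:1
  |U|=2: {0,1}:2  {0,3}:2  {0,4}:2  {1,3}:2  {1,4}:2  {2,3}:1  {3,4}:2
  |U|=3: {0,1,3}:6  {0,1,4}:6  {0,2,3}:3  {0,3,4}:6  {1,2,3}:3  {1,3,4}:6  {2,3,4}:3
  start at 0(s): 12
  start at 1(p): 12
  start at 2(r): 24
  start at 4(u): 12
sum over floor = 60

60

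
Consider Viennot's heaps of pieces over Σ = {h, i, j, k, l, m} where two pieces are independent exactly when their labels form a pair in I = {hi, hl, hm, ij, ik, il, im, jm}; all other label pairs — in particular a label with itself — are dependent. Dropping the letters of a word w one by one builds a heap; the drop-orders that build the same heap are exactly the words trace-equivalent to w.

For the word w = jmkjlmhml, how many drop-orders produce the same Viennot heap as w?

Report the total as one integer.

piece 0:j — minimal
piece 1:m — minimal
piece 2:k rests on {0:j, 1:m}
piece 3:j rests on {2:k}
piece 4:l rests on {3:j}
piece 5:m rests on {4:l}
piece 6:h rests on {3:j}
piece 7:m rests on {5:m}
piece 8:l rests on {7:m}
minimal pieces: {0:j, 1:m}
ways to finish when only these pieces remain (= sum over removing one remaining piece with nothing left below it):
  1 left: {6}→1  {8}→1
  2 left: {6,8}→2  {7,8}→1
  3 left: {5,7,8}→1  {6,7,8}→3
  4 left: {4,5,7,8}→1  {5,6,7,8}→4
  5 left: {4,5,6,7,8}→5
  6 left: {3,4,5,6,7,8}→5
  7 left: {2,3,4,5,6,7,8}→5
  placing 0:j first → 5 extensions
  placing 1:m first → 5 extensions
total linear extensions = 10

10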